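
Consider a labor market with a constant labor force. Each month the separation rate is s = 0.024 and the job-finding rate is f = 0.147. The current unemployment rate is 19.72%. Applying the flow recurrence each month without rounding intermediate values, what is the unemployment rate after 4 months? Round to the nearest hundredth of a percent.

Unemployment rate after four months ≈ 16.72%.

With a fixed labor force, u_{t+1} = u_t + s·(1−u_t) − f·u_t = u_t·(1−s−f) + s.
Here 1−s−f = 0.829 and s = 0.024.
u_1 = 0.197200 × 0.829 + 0.024 = 0.187479.
u_2 = 0.187479 × 0.829 + 0.024 = 0.179420.
u_3 = 0.179420 × 0.829 + 0.024 = 0.172739.
u_4 = 0.172739 × 0.829 + 0.024 = 0.167201.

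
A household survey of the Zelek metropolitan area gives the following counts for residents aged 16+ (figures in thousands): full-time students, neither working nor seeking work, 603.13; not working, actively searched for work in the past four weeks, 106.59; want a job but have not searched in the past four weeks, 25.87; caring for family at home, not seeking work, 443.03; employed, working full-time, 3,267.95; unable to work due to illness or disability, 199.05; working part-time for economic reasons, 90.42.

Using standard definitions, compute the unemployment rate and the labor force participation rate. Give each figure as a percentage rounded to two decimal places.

Unemployment rate ≈ 3.08%; labor force participation rate ≈ 73.16%.

Employed = 3,267.95 + 90.42 = 3,358.37 thousand (anyone who worked, including part-time for economic reasons, counts as employed).
Unemployed = 106.59 thousand.
Labor force = 3,358.37 + 106.59 = 3,464.96 thousand.
Not in labor force = 603.13 + 25.87 + 443.03 + 199.05 = 1,271.08 thousand (those not working and not actively searching are outside the labor force — including those who want a job but have given up searching).
Civilian working-age population = 3,464.96 + 1,271.08 = 4,736.04 thousand.
Unemployment rate = 106.59 / 3,464.96 = 3.08%.
Labor force participation rate = 3,464.96 / 4,736.04 = 73.16%.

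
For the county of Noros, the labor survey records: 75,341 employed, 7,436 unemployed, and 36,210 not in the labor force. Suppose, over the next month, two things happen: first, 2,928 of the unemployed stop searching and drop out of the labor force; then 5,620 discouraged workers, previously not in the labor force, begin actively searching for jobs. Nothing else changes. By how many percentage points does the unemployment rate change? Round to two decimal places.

The unemployment rate changes by +2.87 percentage points.

Initially, labor force = 75,341 + 7,436 = 82,777, so u = 7,436/82,777 = 8.98%.
After the first change, unemployed and labor force both fall by 2,928 → E = 75,341, U = 4,508, labor force = 79,849.
After the second change, unemployed and labor force both rise by 5,620 → E = 75,341, U = 10,128, labor force = 85,469.
New unemployment rate = 10,128 / 85,469 = 11.85%.
Change = 11.85% − 8.98% = +2.87 percentage points.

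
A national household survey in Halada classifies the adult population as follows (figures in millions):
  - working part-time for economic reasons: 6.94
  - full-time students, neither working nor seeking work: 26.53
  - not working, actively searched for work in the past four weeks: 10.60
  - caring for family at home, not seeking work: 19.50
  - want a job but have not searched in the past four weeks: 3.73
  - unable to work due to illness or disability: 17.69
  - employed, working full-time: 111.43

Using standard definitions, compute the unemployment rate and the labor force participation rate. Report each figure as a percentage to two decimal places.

Employed = 6.94 + 111.43 = 118.37 million (anyone who worked, including part-time for economic reasons, counts as employed).
Unemployed = 10.60 million.
Labor force = 118.37 + 10.60 = 128.97 million.
Not in labor force = 26.53 + 19.50 + 3.73 + 17.69 = 67.45 million (those not working and not actively searching are outside the labor force — including those who want a job but have given up searching).
Civilian working-age population = 128.97 + 67.45 = 196.42 million.
Unemployment rate = 10.60 / 128.97 = 8.22%.
Labor force participation rate = 128.97 / 196.42 = 65.66%.

Unemployment rate ≈ 8.22%; labor force participation rate ≈ 65.66%.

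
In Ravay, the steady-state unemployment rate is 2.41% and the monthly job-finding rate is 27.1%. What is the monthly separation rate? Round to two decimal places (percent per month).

Separation rate ≈ 0.67% per month.

From u* = s/(s+f): s = u·f/(1−u).
s = 0.0241 × 27.1 / (1 − 0.0241) = 0.6531 / 0.9759 ≈ 0.67% per month.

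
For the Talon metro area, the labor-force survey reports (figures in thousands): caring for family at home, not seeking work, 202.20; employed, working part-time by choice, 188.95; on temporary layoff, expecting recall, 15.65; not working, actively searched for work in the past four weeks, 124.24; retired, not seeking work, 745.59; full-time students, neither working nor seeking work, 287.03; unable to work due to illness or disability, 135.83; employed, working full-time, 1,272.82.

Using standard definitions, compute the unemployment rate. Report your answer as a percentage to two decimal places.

Employed = 188.95 + 1,272.82 = 1,461.77 thousand.
Unemployed = 15.65 + 124.24 = 139.89 thousand (jobless and actively searching, or on temporary layoff).
Labor force = 1,461.77 + 139.89 = 1,601.66 thousand.
Unemployment rate = 139.89 / 1,601.66 = 8.73%.

Unemployment rate ≈ 8.73%.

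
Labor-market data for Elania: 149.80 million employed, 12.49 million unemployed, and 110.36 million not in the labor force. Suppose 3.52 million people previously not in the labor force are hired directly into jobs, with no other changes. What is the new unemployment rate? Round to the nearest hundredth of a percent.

New unemployment rate ≈ 7.53%.

Initially, labor force = 149.80 + 12.49 = 162.29 million, so u = 12.49/162.29 = 7.70%.
After the change, employed and labor force both rise by 3.52; unemployed unchanged → E = 153.32, U = 12.49, labor force = 165.81 million.
New unemployment rate = 12.49 / 165.81 = 7.53%.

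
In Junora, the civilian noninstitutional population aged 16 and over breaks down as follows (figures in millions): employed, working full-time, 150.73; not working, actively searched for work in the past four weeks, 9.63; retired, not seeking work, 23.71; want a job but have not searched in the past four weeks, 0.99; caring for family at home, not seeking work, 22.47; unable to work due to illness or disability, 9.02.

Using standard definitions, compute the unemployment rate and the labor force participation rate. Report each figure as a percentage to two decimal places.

Unemployment rate ≈ 6.01%; labor force participation rate ≈ 74.05%.

Employed = 150.73 million.
Unemployed = 9.63 million.
Labor force = 150.73 + 9.63 = 160.36 million.
Not in labor force = 23.71 + 0.99 + 22.47 + 9.02 = 56.19 million (those not working and not actively searching are outside the labor force — including those who want a job but have given up searching).
Civilian working-age population = 160.36 + 56.19 = 216.55 million.
Unemployment rate = 9.63 / 160.36 = 6.01%.
Labor force participation rate = 160.36 / 216.55 = 74.05%.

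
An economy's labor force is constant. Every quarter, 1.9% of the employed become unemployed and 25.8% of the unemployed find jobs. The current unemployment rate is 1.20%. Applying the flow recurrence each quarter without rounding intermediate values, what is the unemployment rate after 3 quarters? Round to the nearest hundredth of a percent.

With a fixed labor force, u_{t+1} = u_t + s·(1−u_t) − f·u_t = u_t·(1−s−f) + s.
Here 1−s−f = 0.723 and s = 0.019.
u_1 = 0.012000 × 0.723 + 0.019 = 0.027676.
u_2 = 0.027676 × 0.723 + 0.019 = 0.039010.
u_3 = 0.039010 × 0.723 + 0.019 = 0.047204.

Unemployment rate after three quarters ≈ 4.72%.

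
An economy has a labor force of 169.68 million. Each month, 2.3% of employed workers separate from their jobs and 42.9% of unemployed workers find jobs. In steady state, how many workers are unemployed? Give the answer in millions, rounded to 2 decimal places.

About 8.63 million are unemployed in steady state.

Steady-state unemployment rate u* = s/(s+f) = 2.3/(2.3+42.9) = 0.050885.
Unemployed = u* × labor force = 0.050885 × 169.68 ≈ 8.63 million.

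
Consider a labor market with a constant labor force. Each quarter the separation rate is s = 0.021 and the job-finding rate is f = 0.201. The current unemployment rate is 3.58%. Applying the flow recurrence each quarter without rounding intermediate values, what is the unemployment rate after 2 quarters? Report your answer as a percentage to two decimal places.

Unemployment rate after two quarters ≈ 5.90%.

With a fixed labor force, u_{t+1} = u_t + s·(1−u_t) − f·u_t = u_t·(1−s−f) + s.
Here 1−s−f = 0.778 and s = 0.021.
u_1 = 0.035800 × 0.778 + 0.021 = 0.048852.
u_2 = 0.048852 × 0.778 + 0.021 = 0.059007.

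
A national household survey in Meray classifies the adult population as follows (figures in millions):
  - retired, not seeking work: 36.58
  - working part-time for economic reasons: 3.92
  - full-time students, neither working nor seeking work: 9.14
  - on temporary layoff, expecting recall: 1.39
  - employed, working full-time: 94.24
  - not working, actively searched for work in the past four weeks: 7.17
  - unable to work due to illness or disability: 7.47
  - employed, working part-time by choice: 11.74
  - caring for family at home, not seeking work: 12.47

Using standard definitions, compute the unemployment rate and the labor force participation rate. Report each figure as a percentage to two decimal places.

Employed = 3.92 + 94.24 + 11.74 = 109.90 million (anyone who worked, including part-time for economic reasons, counts as employed).
Unemployed = 1.39 + 7.17 = 8.56 million (jobless and actively searching, or on temporary layoff).
Labor force = 109.90 + 8.56 = 118.46 million.
Not in labor force = 36.58 + 9.14 + 7.47 + 12.47 = 65.66 million (those not working and not actively searching are outside the labor force).
Civilian working-age population = 118.46 + 65.66 = 184.12 million.
Unemployment rate = 8.56 / 118.46 = 7.23%.
Labor force participation rate = 118.46 / 184.12 = 64.34%.

Unemployment rate ≈ 7.23%; labor force participation rate ≈ 64.34%.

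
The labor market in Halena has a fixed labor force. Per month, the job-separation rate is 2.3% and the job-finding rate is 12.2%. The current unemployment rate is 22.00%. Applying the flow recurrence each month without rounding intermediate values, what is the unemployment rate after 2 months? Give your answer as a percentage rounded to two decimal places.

With a fixed labor force, u_{t+1} = u_t + s·(1−u_t) − f·u_t = u_t·(1−s−f) + s.
Here 1−s−f = 0.855 and s = 0.023.
u_1 = 0.220000 × 0.855 + 0.023 = 0.211100.
u_2 = 0.211100 × 0.855 + 0.023 = 0.203490.

Unemployment rate after two months ≈ 20.35%.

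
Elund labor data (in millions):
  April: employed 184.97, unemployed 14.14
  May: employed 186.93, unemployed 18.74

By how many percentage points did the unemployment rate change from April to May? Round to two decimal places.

April: labor force = 184.97 + 14.14 = 199.11; u = 14.14/199.11 = 7.10%.
May: labor force = 186.93 + 18.74 = 205.67; u = 18.74/205.67 = 9.11%.
Change = 9.11% − 7.10% = +2.01 pp.

The unemployment rate changed by +2.01 percentage points.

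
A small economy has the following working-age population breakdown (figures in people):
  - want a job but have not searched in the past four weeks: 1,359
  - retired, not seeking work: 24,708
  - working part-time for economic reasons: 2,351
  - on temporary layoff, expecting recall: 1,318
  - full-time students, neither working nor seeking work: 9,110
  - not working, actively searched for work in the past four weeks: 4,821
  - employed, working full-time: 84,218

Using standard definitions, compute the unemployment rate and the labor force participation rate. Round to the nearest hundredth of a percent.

Unemployment rate ≈ 6.62%; labor force participation rate ≈ 72.49%.

Employed = 2,351 + 84,218 = 86,569 (anyone who worked, including part-time for economic reasons, counts as employed).
Unemployed = 1,318 + 4,821 = 6,139 (jobless and actively searching, or on temporary layoff).
Labor force = 86,569 + 6,139 = 92,708.
Not in labor force = 1,359 + 24,708 + 9,110 = 35,177 (those not working and not actively searching are outside the labor force — including those who want a job but have given up searching).
Civilian working-age population = 92,708 + 35,177 = 127,885.
Unemployment rate = 6,139 / 92,708 = 6.62%.
Labor force participation rate = 92,708 / 127,885 = 72.49%.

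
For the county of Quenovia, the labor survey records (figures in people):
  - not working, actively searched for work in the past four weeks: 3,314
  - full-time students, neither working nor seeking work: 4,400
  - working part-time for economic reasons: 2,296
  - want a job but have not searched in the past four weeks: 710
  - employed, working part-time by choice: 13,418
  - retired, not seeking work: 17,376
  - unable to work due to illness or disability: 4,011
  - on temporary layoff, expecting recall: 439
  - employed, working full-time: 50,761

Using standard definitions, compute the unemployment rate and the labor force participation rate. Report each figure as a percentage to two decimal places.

Unemployment rate ≈ 5.34%; labor force participation rate ≈ 72.61%.

Employed = 2,296 + 13,418 + 50,761 = 66,475 (anyone who worked, including part-time for economic reasons, counts as employed).
Unemployed = 3,314 + 439 = 3,753 (jobless and actively searching, or on temporary layoff).
Labor force = 66,475 + 3,753 = 70,228.
Not in labor force = 4,400 + 710 + 17,376 + 4,011 = 26,497 (those not working and not actively searching are outside the labor force — including those who want a job but have given up searching).
Civilian working-age population = 70,228 + 26,497 = 96,725.
Unemployment rate = 3,753 / 70,228 = 5.34%.
Labor force participation rate = 70,228 / 96,725 = 72.61%.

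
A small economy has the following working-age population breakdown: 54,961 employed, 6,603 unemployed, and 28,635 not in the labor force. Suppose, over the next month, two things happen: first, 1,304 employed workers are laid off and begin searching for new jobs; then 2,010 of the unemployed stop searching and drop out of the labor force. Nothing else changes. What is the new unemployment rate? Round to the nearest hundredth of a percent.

Initially, labor force = 54,961 + 6,603 = 61,564, so u = 6,603/61,564 = 10.73%.
After the first change, employed falls and unemployed rises by 1,304; labor force unchanged → E = 53,657, U = 7,907, labor force = 61,564.
After the second change, unemployed and labor force both fall by 2,010 → E = 53,657, U = 5,897, labor force = 59,554.
New unemployment rate = 5,897 / 59,554 = 9.90%.

New unemployment rate ≈ 9.90%.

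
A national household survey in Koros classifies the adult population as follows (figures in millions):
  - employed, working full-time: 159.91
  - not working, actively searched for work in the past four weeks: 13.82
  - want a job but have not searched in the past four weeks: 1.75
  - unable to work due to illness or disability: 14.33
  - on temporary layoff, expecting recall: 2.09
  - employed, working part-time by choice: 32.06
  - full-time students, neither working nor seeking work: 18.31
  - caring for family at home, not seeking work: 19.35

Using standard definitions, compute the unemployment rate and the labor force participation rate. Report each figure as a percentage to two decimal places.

Unemployment rate ≈ 7.65%; labor force participation rate ≈ 79.46%.

Employed = 159.91 + 32.06 = 191.97 million.
Unemployed = 13.82 + 2.09 = 15.91 million (jobless and actively searching, or on temporary layoff).
Labor force = 191.97 + 15.91 = 207.88 million.
Not in labor force = 1.75 + 14.33 + 18.31 + 19.35 = 53.74 million (those not working and not actively searching are outside the labor force — including those who want a job but have given up searching).
Civilian working-age population = 207.88 + 53.74 = 261.62 million.
Unemployment rate = 15.91 / 207.88 = 7.65%.
Labor force participation rate = 207.88 / 261.62 = 79.46%.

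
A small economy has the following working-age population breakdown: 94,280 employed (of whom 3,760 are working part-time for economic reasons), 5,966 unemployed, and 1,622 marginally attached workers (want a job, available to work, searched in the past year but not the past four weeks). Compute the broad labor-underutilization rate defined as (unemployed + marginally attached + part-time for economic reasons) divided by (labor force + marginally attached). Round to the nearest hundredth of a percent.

Broad underutilization rate ≈ 11.14%.

Labor force = 94,280 + 5,966 = 100,246.
Numerator = 5,966 + 1,622 + 3,760 = 11,348.
Denominator = 100,246 + 1,622 = 101,868.
Broad rate = 11,348 / 101,868 = 11.14%.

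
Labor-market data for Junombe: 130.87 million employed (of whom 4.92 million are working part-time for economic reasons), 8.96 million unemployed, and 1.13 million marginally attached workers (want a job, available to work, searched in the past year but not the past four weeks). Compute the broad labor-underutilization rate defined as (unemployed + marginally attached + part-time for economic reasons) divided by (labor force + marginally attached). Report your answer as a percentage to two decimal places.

Labor force = 130.87 + 8.96 = 139.83 million.
Numerator = 8.96 + 1.13 + 4.92 = 15.01 million.
Denominator = 139.83 + 1.13 = 140.96 million.
Broad rate = 15.01 / 140.96 = 10.65%.

Broad underutilization rate ≈ 10.65%.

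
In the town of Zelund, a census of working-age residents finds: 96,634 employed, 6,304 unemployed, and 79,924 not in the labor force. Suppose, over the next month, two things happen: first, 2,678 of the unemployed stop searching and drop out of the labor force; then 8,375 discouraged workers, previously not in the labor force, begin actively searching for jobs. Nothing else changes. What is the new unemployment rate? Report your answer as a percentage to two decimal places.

Initially, labor force = 96,634 + 6,304 = 102,938, so u = 6,304/102,938 = 6.12%.
After the first change, unemployed and labor force both fall by 2,678 → E = 96,634, U = 3,626, labor force = 100,260.
After the second change, unemployed and labor force both rise by 8,375 → E = 96,634, U = 12,001, labor force = 108,635.
New unemployment rate = 12,001 / 108,635 = 11.05%.

New unemployment rate ≈ 11.05%.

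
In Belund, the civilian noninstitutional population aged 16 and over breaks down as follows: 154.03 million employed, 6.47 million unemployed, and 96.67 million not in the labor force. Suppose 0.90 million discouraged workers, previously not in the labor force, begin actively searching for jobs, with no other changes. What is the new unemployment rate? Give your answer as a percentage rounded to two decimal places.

New unemployment rate ≈ 4.57%.

Initially, labor force = 154.03 + 6.47 = 160.50 million, so u = 6.47/160.50 = 4.03%.
After the change, unemployed and labor force both rise by 0.90 → E = 154.03, U = 7.37, labor force = 161.40 million.
New unemployment rate = 7.37 / 161.40 = 4.57%.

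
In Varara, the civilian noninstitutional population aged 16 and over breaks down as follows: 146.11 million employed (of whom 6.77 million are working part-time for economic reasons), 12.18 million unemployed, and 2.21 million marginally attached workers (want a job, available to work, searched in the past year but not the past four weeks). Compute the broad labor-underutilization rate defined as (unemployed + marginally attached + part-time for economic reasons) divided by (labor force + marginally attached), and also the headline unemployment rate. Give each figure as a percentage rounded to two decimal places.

Labor force = 146.11 + 12.18 = 158.29 million.
Numerator = 12.18 + 2.21 + 6.77 = 21.16 million.
Denominator = 158.29 + 2.21 = 160.50 million.
Broad rate = 21.16 / 160.50 = 13.18%.
Headline unemployment rate = 12.18 / 158.29 = 7.69%.

Broad underutilization rate ≈ 13.18%; headline unemployment rate ≈ 7.69%.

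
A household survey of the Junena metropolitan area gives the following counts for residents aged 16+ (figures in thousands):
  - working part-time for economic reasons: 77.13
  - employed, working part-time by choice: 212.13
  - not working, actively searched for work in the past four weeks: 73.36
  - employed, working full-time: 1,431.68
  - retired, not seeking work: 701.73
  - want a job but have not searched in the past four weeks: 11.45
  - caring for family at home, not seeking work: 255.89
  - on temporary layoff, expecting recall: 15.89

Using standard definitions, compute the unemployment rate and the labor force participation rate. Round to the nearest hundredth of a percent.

Employed = 77.13 + 212.13 + 1,431.68 = 1,720.94 thousand (anyone who worked, including part-time for economic reasons, counts as employed).
Unemployed = 73.36 + 15.89 = 89.25 thousand (jobless and actively searching, or on temporary layoff).
Labor force = 1,720.94 + 89.25 = 1,810.19 thousand.
Not in labor force = 701.73 + 11.45 + 255.89 = 969.07 thousand (those not working and not actively searching are outside the labor force — including those who want a job but have given up searching).
Civilian working-age population = 1,810.19 + 969.07 = 2,779.26 thousand.
Unemployment rate = 89.25 / 1,810.19 = 4.93%.
Labor force participation rate = 1,810.19 / 2,779.26 = 65.13%.

Unemployment rate ≈ 4.93%; labor force participation rate ≈ 65.13%.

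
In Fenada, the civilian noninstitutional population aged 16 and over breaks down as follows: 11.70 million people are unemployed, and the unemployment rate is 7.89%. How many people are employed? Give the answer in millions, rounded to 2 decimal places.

About 136.59 million are employed.

Labor force = U / u = 11.70 / 0.0789 ≈ 148.29 million.
Employed = labor force − unemployed = 148.29 − 11.70 = 136.59 million.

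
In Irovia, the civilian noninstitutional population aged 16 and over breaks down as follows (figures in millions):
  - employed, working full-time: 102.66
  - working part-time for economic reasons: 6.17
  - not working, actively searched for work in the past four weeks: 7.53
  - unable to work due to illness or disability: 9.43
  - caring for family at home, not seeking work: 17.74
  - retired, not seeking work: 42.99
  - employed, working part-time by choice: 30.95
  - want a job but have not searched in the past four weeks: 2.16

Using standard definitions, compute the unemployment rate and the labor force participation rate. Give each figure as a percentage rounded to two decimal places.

Unemployment rate ≈ 5.11%; labor force participation rate ≈ 67.07%.

Employed = 102.66 + 6.17 + 30.95 = 139.78 million (anyone who worked, including part-time for economic reasons, counts as employed).
Unemployed = 7.53 million.
Labor force = 139.78 + 7.53 = 147.31 million.
Not in labor force = 9.43 + 17.74 + 42.99 + 2.16 = 72.32 million (those not working and not actively searching are outside the labor force — including those who want a job but have given up searching).
Civilian working-age population = 147.31 + 72.32 = 219.63 million.
Unemployment rate = 7.53 / 147.31 = 5.11%.
Labor force participation rate = 147.31 / 219.63 = 67.07%.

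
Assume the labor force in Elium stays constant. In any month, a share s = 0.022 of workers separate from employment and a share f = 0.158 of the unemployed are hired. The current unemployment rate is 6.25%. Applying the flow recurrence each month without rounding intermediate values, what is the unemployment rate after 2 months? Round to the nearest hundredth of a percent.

With a fixed labor force, u_{t+1} = u_t + s·(1−u_t) − f·u_t = u_t·(1−s−f) + s.
Here 1−s−f = 0.820 and s = 0.022.
u_1 = 0.062500 × 0.820 + 0.022 = 0.073250.
u_2 = 0.073250 × 0.820 + 0.022 = 0.082065.

Unemployment rate after two months ≈ 8.21%.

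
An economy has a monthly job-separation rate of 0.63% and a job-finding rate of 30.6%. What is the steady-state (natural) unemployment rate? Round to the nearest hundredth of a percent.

Steady-state unemployment rate ≈ 2.02%.

At steady state the flows balance: s·E = f·U, so U/(E+U) = s/(s+f).
u* = 0.63 / (0.63 + 30.6) = 0.63 / 31.23 = 2.02%.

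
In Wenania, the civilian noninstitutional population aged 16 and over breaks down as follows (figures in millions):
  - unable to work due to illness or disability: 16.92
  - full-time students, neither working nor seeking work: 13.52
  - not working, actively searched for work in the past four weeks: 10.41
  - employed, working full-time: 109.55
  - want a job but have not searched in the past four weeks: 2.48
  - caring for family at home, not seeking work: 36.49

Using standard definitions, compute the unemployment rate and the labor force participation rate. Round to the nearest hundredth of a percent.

Unemployment rate ≈ 8.68%; labor force participation rate ≈ 63.35%.

Employed = 109.55 million.
Unemployed = 10.41 million.
Labor force = 109.55 + 10.41 = 119.96 million.
Not in labor force = 16.92 + 13.52 + 2.48 + 36.49 = 69.41 million (those not working and not actively searching are outside the labor force — including those who want a job but have given up searching).
Civilian working-age population = 119.96 + 69.41 = 189.37 million.
Unemployment rate = 10.41 / 119.96 = 8.68%.
Labor force participation rate = 119.96 / 189.37 = 63.35%.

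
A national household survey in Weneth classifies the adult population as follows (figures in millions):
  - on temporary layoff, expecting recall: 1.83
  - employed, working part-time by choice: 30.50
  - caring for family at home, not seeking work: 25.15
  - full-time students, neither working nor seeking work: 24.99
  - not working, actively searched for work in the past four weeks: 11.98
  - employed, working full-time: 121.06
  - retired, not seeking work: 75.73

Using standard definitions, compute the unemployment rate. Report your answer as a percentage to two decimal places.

Unemployment rate ≈ 8.35%.

Employed = 30.50 + 121.06 = 151.56 million.
Unemployed = 1.83 + 11.98 = 13.81 million (jobless and actively searching, or on temporary layoff).
Labor force = 151.56 + 13.81 = 165.37 million.
Unemployment rate = 13.81 / 165.37 = 8.35%.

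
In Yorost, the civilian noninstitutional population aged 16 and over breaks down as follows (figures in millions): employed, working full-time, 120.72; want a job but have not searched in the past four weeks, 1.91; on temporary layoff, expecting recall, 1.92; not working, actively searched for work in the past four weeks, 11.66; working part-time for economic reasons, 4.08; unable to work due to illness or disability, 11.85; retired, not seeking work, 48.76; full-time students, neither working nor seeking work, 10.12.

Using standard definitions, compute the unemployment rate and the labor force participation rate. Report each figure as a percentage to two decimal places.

Employed = 120.72 + 4.08 = 124.80 million (anyone who worked, including part-time for economic reasons, counts as employed).
Unemployed = 1.92 + 11.66 = 13.58 million (jobless and actively searching, or on temporary layoff).
Labor force = 124.80 + 13.58 = 138.38 million.
Not in labor force = 1.91 + 11.85 + 48.76 + 10.12 = 72.64 million (those not working and not actively searching are outside the labor force — including those who want a job but have given up searching).
Civilian working-age population = 138.38 + 72.64 = 211.02 million.
Unemployment rate = 13.58 / 138.38 = 9.81%.
Labor force participation rate = 138.38 / 211.02 = 65.58%.

Unemployment rate ≈ 9.81%; labor force participation rate ≈ 65.58%.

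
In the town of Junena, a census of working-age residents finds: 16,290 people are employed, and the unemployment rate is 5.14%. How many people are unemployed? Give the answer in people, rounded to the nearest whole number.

Let U be the number unemployed. The labor force is E + U, and U/(E+U) = 0.0514.
So U = 0.0514 × 16,290 / (1 − 0.0514) = 837.31 / 0.9486 ≈ 883.

About 883 are unemployed.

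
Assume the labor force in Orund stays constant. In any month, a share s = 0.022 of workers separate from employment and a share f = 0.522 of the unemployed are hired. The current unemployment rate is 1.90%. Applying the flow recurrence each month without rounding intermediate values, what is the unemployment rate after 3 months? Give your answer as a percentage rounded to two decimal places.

With a fixed labor force, u_{t+1} = u_t + s·(1−u_t) − f·u_t = u_t·(1−s−f) + s.
Here 1−s−f = 0.456 and s = 0.022.
u_1 = 0.019000 × 0.456 + 0.022 = 0.030664.
u_2 = 0.030664 × 0.456 + 0.022 = 0.035983.
u_3 = 0.035983 × 0.456 + 0.022 = 0.038408.

Unemployment rate after three months ≈ 3.84%.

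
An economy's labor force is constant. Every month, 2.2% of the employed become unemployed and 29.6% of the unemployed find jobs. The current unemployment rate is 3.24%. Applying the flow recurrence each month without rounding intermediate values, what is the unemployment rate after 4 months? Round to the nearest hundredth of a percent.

Unemployment rate after four months ≈ 6.12%.

With a fixed labor force, u_{t+1} = u_t + s·(1−u_t) − f·u_t = u_t·(1−s−f) + s.
Here 1−s−f = 0.682 and s = 0.022.
u_1 = 0.032400 × 0.682 + 0.022 = 0.044097.
u_2 = 0.044097 × 0.682 + 0.022 = 0.052074.
u_3 = 0.052074 × 0.682 + 0.022 = 0.057514.
u_4 = 0.057514 × 0.682 + 0.022 = 0.061225.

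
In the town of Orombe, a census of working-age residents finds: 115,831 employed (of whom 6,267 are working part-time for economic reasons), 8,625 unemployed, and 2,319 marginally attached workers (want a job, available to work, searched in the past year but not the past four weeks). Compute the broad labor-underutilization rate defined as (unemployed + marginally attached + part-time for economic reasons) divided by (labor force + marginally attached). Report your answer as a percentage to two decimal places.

Labor force = 115,831 + 8,625 = 124,456.
Numerator = 8,625 + 2,319 + 6,267 = 17,211.
Denominator = 124,456 + 2,319 = 126,775.
Broad rate = 17,211 / 126,775 = 13.58%.

Broad underutilization rate ≈ 13.58%.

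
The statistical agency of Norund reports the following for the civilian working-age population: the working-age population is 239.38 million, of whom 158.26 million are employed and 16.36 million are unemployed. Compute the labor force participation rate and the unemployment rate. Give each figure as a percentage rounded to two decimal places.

Labor force = employed + unemployed = 158.26 + 16.36 = 174.62 million.
Unemployment rate = 16.36 / 174.62 = 9.37%.
Labor force participation rate = 174.62 / 239.38 = 72.95%.

Labor force participation rate ≈ 72.95%; unemployment rate ≈ 9.37%.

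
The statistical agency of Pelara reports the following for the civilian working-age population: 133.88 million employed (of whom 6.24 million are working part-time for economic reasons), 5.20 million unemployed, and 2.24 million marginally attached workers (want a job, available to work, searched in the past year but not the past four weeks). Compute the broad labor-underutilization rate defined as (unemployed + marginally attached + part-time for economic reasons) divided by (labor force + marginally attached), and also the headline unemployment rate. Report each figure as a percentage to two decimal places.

Labor force = 133.88 + 5.20 = 139.08 million.
Numerator = 5.20 + 2.24 + 6.24 = 13.68 million.
Denominator = 139.08 + 2.24 = 141.32 million.
Broad rate = 13.68 / 141.32 = 9.68%.
Headline unemployment rate = 5.20 / 139.08 = 3.74%.

Broad underutilization rate ≈ 9.68%; headline unemployment rate ≈ 3.74%.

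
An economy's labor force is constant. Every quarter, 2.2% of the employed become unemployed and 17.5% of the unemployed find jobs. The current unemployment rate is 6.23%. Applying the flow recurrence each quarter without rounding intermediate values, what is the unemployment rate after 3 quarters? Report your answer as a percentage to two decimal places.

Unemployment rate after three quarters ≈ 8.61%.

With a fixed labor force, u_{t+1} = u_t + s·(1−u_t) − f·u_t = u_t·(1−s−f) + s.
Here 1−s−f = 0.803 and s = 0.022.
u_1 = 0.062300 × 0.803 + 0.022 = 0.072027.
u_2 = 0.072027 × 0.803 + 0.022 = 0.079838.
u_3 = 0.079838 × 0.803 + 0.022 = 0.086110.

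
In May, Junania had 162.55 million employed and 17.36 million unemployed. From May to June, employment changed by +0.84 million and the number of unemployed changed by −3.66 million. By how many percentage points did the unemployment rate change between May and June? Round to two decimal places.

May: labor force = 162.55 + 17.36 = 179.91; u = 17.36/179.91 = 9.65%.
June: labor force = 163.39 + 13.70 = 177.09; u = 13.70/177.09 = 7.74%.
Change = 7.74% − 9.65% = −1.91 pp.

The unemployment rate changed by −1.91 percentage points.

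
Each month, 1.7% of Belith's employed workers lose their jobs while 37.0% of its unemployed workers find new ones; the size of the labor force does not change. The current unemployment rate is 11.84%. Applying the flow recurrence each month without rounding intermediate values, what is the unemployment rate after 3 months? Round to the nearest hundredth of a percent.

Unemployment rate after three months ≈ 6.11%.

With a fixed labor force, u_{t+1} = u_t + s·(1−u_t) − f·u_t = u_t·(1−s−f) + s.
Here 1−s−f = 0.613 and s = 0.017.
u_1 = 0.118400 × 0.613 + 0.017 = 0.089579.
u_2 = 0.089579 × 0.613 + 0.017 = 0.071912.
u_3 = 0.071912 × 0.613 + 0.017 = 0.061082.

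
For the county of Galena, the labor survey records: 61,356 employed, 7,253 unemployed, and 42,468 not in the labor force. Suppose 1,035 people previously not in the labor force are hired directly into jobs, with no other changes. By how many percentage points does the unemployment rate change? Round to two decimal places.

The unemployment rate changes by −0.16 percentage points.

Initially, labor force = 61,356 + 7,253 = 68,609, so u = 7,253/68,609 = 10.57%.
After the change, employed and labor force both rise by 1,035; unemployed unchanged → E = 62,391, U = 7,253, labor force = 69,644.
New unemployment rate = 7,253 / 69,644 = 10.41%.
Change = 10.41% − 10.57% = −0.16 percentage points.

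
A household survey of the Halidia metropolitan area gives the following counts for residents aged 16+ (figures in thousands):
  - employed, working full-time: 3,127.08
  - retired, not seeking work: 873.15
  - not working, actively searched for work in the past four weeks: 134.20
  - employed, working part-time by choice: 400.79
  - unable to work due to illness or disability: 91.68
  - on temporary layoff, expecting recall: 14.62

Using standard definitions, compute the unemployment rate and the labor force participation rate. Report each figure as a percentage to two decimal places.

Employed = 3,127.08 + 400.79 = 3,527.87 thousand.
Unemployed = 134.20 + 14.62 = 148.82 thousand (jobless and actively searching, or on temporary layoff).
Labor force = 3,527.87 + 148.82 = 3,676.69 thousand.
Not in labor force = 873.15 + 91.68 = 964.83 thousand (those not working and not actively searching are outside the labor force).
Civilian working-age population = 3,676.69 + 964.83 = 4,641.52 thousand.
Unemployment rate = 148.82 / 3,676.69 = 4.05%.
Labor force participation rate = 3,676.69 / 4,641.52 = 79.21%.

Unemployment rate ≈ 4.05%; labor force participation rate ≈ 79.21%.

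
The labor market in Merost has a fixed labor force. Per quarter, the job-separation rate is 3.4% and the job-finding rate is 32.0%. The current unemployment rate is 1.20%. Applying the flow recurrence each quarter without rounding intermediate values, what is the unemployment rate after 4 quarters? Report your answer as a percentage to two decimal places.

With a fixed labor force, u_{t+1} = u_t + s·(1−u_t) − f·u_t = u_t·(1−s−f) + s.
Here 1−s−f = 0.646 and s = 0.034.
u_1 = 0.012000 × 0.646 + 0.034 = 0.041752.
u_2 = 0.041752 × 0.646 + 0.034 = 0.060972.
u_3 = 0.060972 × 0.646 + 0.034 = 0.073388.
u_4 = 0.073388 × 0.646 + 0.034 = 0.081409.

Unemployment rate after four quarters ≈ 8.14%.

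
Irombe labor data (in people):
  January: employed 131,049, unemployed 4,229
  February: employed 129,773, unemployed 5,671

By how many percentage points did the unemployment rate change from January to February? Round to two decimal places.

January: labor force = 131,049 + 4,229 = 135,278; u = 4,229/135,278 = 3.13%.
February: labor force = 129,773 + 5,671 = 135,444; u = 5,671/135,444 = 4.19%.
Change = 4.19% − 3.13% = +1.06 pp.

The unemployment rate changed by +1.06 percentage points.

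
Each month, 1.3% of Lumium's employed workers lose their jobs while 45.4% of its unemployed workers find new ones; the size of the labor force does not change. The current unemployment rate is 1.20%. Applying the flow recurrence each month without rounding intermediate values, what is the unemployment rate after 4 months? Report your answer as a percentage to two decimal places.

With a fixed labor force, u_{t+1} = u_t + s·(1−u_t) − f·u_t = u_t·(1−s−f) + s.
Here 1−s−f = 0.533 and s = 0.013.
u_1 = 0.012000 × 0.533 + 0.013 = 0.019396.
u_2 = 0.019396 × 0.533 + 0.013 = 0.023338.
u_3 = 0.023338 × 0.533 + 0.013 = 0.025439.
u_4 = 0.025439 × 0.533 + 0.013 = 0.026559.

Unemployment rate after four months ≈ 2.66%.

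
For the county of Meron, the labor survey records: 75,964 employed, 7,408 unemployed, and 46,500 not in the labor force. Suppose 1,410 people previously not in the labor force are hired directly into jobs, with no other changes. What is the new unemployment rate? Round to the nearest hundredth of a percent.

New unemployment rate ≈ 8.74%.

Initially, labor force = 75,964 + 7,408 = 83,372, so u = 7,408/83,372 = 8.89%.
After the change, employed and labor force both rise by 1,410; unemployed unchanged → E = 77,374, U = 7,408, labor force = 84,782.
New unemployment rate = 7,408 / 84,782 = 8.74%.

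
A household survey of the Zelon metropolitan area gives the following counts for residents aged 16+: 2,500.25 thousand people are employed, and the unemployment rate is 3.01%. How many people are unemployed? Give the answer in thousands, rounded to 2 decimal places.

About 77.59 thousand are unemployed.

Let U be the number unemployed. The labor force is E + U, and U/(E+U) = 0.0301.
So U = 0.0301 × 2,500.25 / (1 − 0.0301) = 75.2575 / 0.9699 ≈ 77.59 thousand.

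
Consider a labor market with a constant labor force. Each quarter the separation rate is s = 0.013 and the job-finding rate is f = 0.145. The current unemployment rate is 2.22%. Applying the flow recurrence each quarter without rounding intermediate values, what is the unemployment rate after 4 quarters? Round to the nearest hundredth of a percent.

Unemployment rate after four quarters ≈ 5.21%.

With a fixed labor force, u_{t+1} = u_t + s·(1−u_t) − f·u_t = u_t·(1−s−f) + s.
Here 1−s−f = 0.842 and s = 0.013.
u_1 = 0.022200 × 0.842 + 0.013 = 0.031692.
u_2 = 0.031692 × 0.842 + 0.013 = 0.039685.
u_3 = 0.039685 × 0.842 + 0.013 = 0.046415.
u_4 = 0.046415 × 0.842 + 0.013 = 0.052081.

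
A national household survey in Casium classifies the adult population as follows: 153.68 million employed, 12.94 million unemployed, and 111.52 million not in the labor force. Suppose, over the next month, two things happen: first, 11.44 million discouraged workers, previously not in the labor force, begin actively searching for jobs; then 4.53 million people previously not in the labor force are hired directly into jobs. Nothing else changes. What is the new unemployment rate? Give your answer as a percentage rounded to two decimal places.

New unemployment rate ≈ 13.35%.

Initially, labor force = 153.68 + 12.94 = 166.62 million, so u = 12.94/166.62 = 7.77%.
After the first change, unemployed and labor force both rise by 11.44 → E = 153.68, U = 24.38, labor force = 178.06 million.
After the second change, employed and labor force both rise by 4.53; unemployed unchanged → E = 158.21, U = 24.38, labor force = 182.59 million.
New unemployment rate = 24.38 / 182.59 = 13.35%.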